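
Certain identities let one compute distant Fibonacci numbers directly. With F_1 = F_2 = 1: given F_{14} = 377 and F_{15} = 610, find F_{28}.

317811

By the doubling identity F_{2k} = F_k(2F_{k+1} − F_k): F_{28} = 377·(2·610 − 377) = 377·843 = 317811.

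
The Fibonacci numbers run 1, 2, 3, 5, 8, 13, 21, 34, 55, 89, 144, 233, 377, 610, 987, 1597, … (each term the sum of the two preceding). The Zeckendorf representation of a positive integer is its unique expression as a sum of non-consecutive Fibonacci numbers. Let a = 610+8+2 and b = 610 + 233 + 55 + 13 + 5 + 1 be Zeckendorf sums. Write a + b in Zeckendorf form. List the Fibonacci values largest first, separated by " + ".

The two numbers are 620 and 917, so their sum is 1537.
Greedily peel off the largest Fibonacci term at each step:
take 987 (≤ 1537); 1537 − 987 = 550
take 377 (≤ 550); 550 − 377 = 173
take 144 (≤ 173); 173 − 144 = 29
take 21 (≤ 29); 29 − 21 = 8
take 8 (≤ 8); 8 − 8 = 0

987 + 377 + 144 + 21 + 8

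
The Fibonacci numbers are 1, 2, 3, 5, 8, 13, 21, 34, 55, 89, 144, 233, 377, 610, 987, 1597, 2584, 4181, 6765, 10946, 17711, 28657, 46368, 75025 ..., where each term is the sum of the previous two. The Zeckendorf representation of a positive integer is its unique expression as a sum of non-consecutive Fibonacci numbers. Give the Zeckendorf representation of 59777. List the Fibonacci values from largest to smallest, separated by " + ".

46368 + 10946 + 1597 + 610 + 233 + 21 + 2

Repeatedly subtract the largest Fibonacci number that fits:
subtract 46368 from 59777: 13409 remains
subtract 10946 from 13409: 2463 remains
subtract 1597 from 2463: 866 remains
subtract 610 from 866: 256 remains
subtract 233 from 256: 23 remains
subtract 21 from 23: 2 remains
subtract 2 from 2: 0 remains
So 59777 = 46368 + 10946 + 1597 + 610 + 233 + 21 + 2, with no two terms consecutive in the sequence.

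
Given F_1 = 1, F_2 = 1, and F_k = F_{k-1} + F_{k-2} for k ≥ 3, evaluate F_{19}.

4181

Iterating the recurrence up to F_{14} = 377 and F_{13} = 233:
F_{15} = F_{14} + F_{13} = 377 + 233 = 610
F_{16} = F_{15} + F_{14} = 610 + 377 = 987
F_{17} = F_{16} + F_{15} = 987 + 610 = 1597
F_{18} = F_{17} + F_{16} = 1597 + 987 = 2584
F_{19} = F_{18} + F_{17} = 2584 + 1597 = 4181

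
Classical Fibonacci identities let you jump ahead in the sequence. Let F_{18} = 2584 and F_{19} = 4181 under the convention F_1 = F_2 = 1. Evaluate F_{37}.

24157817

By F_{2k+1} = F_k² + F_{k+1}²: F_{37} = 2584² + 4181² = 6677056 + 17480761 = 24157817.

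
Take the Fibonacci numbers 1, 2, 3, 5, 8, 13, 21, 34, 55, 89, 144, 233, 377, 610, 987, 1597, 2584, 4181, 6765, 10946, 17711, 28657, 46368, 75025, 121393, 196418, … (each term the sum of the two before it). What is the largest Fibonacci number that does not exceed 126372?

121393 ≤ 126372 < 196418, so the largest Fibonacci number not exceeding 126372 is 121393.

121393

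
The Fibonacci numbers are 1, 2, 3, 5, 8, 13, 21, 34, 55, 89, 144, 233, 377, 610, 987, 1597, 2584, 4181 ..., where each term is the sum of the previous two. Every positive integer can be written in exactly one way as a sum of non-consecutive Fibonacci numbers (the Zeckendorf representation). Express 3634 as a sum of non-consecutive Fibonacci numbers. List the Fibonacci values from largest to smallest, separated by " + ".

Greedily peel off the largest Fibonacci term at each step:
3634 − 2584 = 1050
1050 − 987 = 63
63 − 55 = 8
8 − 8 = 0
So 3634 = 2584 + 987 + 55 + 8, with no two terms consecutive in the sequence.

2584 + 987 + 55 + 8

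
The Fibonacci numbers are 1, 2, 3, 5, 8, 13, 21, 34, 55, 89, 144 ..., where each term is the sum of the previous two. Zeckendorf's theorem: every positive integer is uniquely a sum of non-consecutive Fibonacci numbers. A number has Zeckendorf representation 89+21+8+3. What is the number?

121

89+21+8+3 = 121.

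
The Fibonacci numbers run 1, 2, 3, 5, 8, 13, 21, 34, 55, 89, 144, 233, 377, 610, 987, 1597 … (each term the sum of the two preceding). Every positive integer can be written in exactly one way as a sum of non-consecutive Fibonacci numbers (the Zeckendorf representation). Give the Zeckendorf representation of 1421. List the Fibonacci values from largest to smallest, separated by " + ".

Greedily peel off the largest Fibonacci term at each step:
largest Fibonacci ≤ 1421 is 987; 1421 − 987 = 434
largest Fibonacci ≤ 434 is 377; 434 − 377 = 57
largest Fibonacci ≤ 57 is 55; 57 − 55 = 2
largest Fibonacci ≤ 2 is 2; 2 − 2 = 0
So 1421 = 987 + 377 + 55 + 2, with no two terms consecutive in the sequence.

987 + 377 + 55 + 2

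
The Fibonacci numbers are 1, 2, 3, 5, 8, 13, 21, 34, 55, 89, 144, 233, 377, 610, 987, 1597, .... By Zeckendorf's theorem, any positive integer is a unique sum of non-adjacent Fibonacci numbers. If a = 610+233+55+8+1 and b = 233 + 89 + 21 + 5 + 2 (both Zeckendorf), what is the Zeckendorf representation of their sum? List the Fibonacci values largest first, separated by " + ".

The two numbers are 907 and 350, so their sum is 1257.
largest Fibonacci ≤ 1257 is 987; 1257 − 987 = 270
largest Fibonacci ≤ 270 is 233; 270 − 233 = 37
largest Fibonacci ≤ 37 is 34; 37 − 34 = 3
largest Fibonacci ≤ 3 is 3; 3 − 3 = 0

987 + 233 + 34 + 3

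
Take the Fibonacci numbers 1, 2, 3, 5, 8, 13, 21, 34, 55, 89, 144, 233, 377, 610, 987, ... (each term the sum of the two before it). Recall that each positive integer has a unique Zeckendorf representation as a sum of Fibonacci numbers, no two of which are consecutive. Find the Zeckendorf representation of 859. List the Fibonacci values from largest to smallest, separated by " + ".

610 + 233 + 13 + 3

Repeatedly subtract the largest Fibonacci number that fits:
859 − 610 = 249
249 − 233 = 16
16 − 13 = 3
3 − 3 = 0
So 859 = 610 + 233 + 13 + 3, with no two terms consecutive in the sequence.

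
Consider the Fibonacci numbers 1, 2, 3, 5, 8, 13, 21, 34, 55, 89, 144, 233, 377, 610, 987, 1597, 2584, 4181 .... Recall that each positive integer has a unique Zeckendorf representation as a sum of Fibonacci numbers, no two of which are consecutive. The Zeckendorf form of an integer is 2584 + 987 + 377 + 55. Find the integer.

2584 + 987 + 377 + 55 = 4003.

4003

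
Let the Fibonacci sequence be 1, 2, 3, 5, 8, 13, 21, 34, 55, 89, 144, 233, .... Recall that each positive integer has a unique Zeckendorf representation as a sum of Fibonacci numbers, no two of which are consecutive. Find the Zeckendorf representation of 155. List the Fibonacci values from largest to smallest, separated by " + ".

Repeatedly subtract the largest Fibonacci number that fits:
144 ≤ 155 < 233, so take 144; remainder 11
8 ≤ 11 < 13, so take 8; remainder 3
3 ≤ 3 < 5, so take 3; remainder 0
So 155 = 144 + 8 + 3, with no two terms consecutive in the sequence.

144 + 8 + 3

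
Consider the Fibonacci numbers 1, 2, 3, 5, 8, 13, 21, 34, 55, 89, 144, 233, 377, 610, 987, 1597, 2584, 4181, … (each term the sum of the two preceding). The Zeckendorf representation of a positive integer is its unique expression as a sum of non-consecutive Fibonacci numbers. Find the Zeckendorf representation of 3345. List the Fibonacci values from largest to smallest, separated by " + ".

2584 + 610 + 144 + 5 + 2

Greedily peel off the largest Fibonacci term at each step:
3345: greatest Fibonacci not exceeding it is 2584, leaving 761
761: greatest Fibonacci not exceeding it is 610, leaving 151
151: greatest Fibonacci not exceeding it is 144, leaving 7
7: greatest Fibonacci not exceeding it is 5, leaving 2
2: greatest Fibonacci not exceeding it is 2, leaving 0
So 3345 = 2584 + 610 + 144 + 5 + 2, with no two terms consecutive in the sequence.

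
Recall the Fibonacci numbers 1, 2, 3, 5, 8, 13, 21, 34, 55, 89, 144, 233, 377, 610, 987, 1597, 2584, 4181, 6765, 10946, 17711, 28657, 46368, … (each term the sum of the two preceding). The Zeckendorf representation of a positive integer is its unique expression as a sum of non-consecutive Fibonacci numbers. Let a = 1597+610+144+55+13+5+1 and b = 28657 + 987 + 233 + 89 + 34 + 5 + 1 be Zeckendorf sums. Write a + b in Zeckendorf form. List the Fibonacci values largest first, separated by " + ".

28657 + 2584 + 987 + 144 + 55 + 3 + 1

The two numbers are 2425 and 30006, so their sum is 32431.
Greedy algorithm:
28657 ≤ 32431 < 46368, so take 28657; remainder 3774
2584 ≤ 3774 < 4181, so take 2584; remainder 1190
987 ≤ 1190 < 1597, so take 987; remainder 203
144 ≤ 203 < 233, so take 144; remainder 59
55 ≤ 59 < 89, so take 55; remainder 4
3 ≤ 4 < 5, so take 3; remainder 1
1 ≤ 1 < 2, so take 1; remainder 0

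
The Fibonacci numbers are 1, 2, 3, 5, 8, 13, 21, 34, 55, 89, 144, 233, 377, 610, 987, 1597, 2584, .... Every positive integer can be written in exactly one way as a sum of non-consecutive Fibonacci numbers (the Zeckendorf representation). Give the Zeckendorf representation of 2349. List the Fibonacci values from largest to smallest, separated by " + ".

1597 + 610 + 89 + 34 + 13 + 5 + 1

Repeatedly subtract the largest Fibonacci number that fits:
largest Fibonacci ≤ 2349 is 1597; 2349 − 1597 = 752
largest Fibonacci ≤ 752 is 610; 752 − 610 = 142
largest Fibonacci ≤ 142 is 89; 142 − 89 = 53
largest Fibonacci ≤ 53 is 34; 53 − 34 = 19
largest Fibonacci ≤ 19 is 13; 19 − 13 = 6
largest Fibonacci ≤ 6 is 5; 6 − 5 = 1
largest Fibonacci ≤ 1 is 1; 1 − 1 = 0
So 2349 = 1597 + 610 + 89 + 34 + 13 + 5 + 1, with no two terms consecutive in the sequence.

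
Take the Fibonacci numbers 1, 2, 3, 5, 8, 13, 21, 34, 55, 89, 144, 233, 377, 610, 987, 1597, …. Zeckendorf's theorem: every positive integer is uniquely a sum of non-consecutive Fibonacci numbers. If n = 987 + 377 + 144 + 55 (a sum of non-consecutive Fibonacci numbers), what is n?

1563

987 + 377 + 144 + 55 = 1563.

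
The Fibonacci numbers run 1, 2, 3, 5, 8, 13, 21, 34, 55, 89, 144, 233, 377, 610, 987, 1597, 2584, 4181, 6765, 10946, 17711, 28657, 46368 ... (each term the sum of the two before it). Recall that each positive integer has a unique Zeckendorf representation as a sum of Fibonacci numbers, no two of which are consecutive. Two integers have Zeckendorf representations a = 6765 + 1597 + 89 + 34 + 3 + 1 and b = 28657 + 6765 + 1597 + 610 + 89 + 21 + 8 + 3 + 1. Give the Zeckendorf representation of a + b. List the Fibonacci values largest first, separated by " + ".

The two numbers are 8489 and 37751, so their sum is 46240.
Repeatedly subtract the largest Fibonacci number that fits:
46240 − 28657 = 17583
17583 − 10946 = 6637
6637 − 4181 = 2456
2456 − 1597 = 859
859 − 610 = 249
249 − 233 = 16
16 − 13 = 3
3 − 3 = 0

28657 + 10946 + 4181 + 1597 + 610 + 233 + 13 + 3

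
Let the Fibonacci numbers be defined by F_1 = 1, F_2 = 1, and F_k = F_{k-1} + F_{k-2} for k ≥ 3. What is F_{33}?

Iterating the recurrence up to F_{28} = 317811 and F_{27} = 196418:
F_{29} = F_{28} + F_{27} = 317811 + 196418 = 514229
F_{30} = F_{29} + F_{28} = 514229 + 317811 = 832040
F_{31} = F_{30} + F_{29} = 832040 + 514229 = 1346269
F_{32} = F_{31} + F_{30} = 1346269 + 832040 = 2178309
F_{33} = F_{32} + F_{31} = 2178309 + 1346269 = 3524578

3524578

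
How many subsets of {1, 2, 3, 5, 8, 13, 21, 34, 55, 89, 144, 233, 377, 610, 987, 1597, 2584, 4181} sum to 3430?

36

3430 = 2584+610+233+3 = 2584+610+233+2+1 = 2584+610+144+89+3 = … (33 more), for 36 in all.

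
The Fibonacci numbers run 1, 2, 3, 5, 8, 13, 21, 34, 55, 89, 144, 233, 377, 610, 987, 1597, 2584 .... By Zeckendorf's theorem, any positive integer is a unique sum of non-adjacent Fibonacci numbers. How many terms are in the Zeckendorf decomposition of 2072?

5

Greedy algorithm:
take 1597 (≤ 2072); 2072 − 1597 = 475
take 377 (≤ 475); 475 − 377 = 98
take 89 (≤ 98); 98 − 89 = 9
take 8 (≤ 9); 9 − 8 = 1
take 1 (≤ 1); 1 − 1 = 0
2072 = 1597 + 377 + 89 + 8 + 1, which has 5 terms.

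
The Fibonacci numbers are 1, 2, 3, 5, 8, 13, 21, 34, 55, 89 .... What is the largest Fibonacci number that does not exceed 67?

55 ≤ 67 < 89, so the largest Fibonacci number not exceeding 67 is 55.

55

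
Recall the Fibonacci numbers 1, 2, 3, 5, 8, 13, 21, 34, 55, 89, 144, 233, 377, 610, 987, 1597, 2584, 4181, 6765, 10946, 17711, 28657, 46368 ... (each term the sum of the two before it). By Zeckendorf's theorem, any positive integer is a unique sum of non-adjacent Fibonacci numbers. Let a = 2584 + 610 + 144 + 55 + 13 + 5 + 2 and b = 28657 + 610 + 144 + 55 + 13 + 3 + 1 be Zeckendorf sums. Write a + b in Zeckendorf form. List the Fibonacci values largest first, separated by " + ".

28657 + 4181 + 55 + 3

The two numbers are 3413 and 29483, so their sum is 32896.
take 28657 (≤ 32896); 32896 − 28657 = 4239
take 4181 (≤ 4239); 4239 − 4181 = 58
take 55 (≤ 58); 58 − 55 = 3
take 3 (≤ 3); 3 − 3 = 0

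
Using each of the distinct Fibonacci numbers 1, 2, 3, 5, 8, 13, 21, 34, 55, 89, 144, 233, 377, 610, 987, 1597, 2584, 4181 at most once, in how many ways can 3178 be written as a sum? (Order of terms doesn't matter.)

Starting from the Zeckendorf form and repeatedly splitting a term F_k into F_{k−1} + F_{k−2} (when neither is already used) reaches every representation.
3178 = 2584+377+144+55+13+5 = 2584+377+144+55+13+3+2 = 2584+377+144+34+21+13+5 = 2584+377+144+55+8+5+3+2 = … (23 more), for 27 in all.

27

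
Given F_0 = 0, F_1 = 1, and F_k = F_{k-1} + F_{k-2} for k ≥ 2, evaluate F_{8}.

Iterating the recurrence up to F_{4} = 3 and F_{3} = 2:
F_{5} = F_{4} + F_{3} = 3 + 2 = 5
F_{6} = F_{5} + F_{4} = 5 + 3 = 8
F_{7} = F_{6} + F_{5} = 8 + 5 = 13
F_{8} = F_{7} + F_{6} = 13 + 8 = 21

21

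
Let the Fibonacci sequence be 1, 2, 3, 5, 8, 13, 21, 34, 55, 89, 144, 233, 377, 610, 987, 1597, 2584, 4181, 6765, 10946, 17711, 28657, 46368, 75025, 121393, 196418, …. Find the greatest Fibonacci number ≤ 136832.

121393 ≤ 136832 < 196418, so the largest Fibonacci number not exceeding 136832 is 121393.

121393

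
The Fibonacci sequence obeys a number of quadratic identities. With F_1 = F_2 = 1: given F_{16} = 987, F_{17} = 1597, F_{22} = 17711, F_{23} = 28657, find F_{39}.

By the addition formula F_{m+n} = F_m F_{n+1} + F_{m−1} F_n with m=17, n=22: F_{39} = 1597·28657 + 987·17711 = 45765229 + 17480757 = 63245986.

63245986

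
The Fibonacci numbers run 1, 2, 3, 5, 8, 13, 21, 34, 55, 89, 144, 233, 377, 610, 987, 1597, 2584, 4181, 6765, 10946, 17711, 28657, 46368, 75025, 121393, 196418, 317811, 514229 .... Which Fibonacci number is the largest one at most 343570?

317811

317811 ≤ 343570 < 514229, so the largest Fibonacci number not exceeding 343570 is 317811.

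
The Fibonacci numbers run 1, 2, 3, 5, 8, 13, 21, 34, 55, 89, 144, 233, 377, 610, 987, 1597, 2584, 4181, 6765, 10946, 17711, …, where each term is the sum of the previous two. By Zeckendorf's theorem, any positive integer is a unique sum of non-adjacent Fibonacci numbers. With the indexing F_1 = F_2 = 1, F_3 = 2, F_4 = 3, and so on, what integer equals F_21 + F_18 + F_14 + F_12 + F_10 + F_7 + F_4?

F_21 + F_18 + F_14 + F_12 + F_10 + F_7 + F_4 = 10946 + 2584 + 377 + 144 + 55 + 13 + 3 = 14122.

14122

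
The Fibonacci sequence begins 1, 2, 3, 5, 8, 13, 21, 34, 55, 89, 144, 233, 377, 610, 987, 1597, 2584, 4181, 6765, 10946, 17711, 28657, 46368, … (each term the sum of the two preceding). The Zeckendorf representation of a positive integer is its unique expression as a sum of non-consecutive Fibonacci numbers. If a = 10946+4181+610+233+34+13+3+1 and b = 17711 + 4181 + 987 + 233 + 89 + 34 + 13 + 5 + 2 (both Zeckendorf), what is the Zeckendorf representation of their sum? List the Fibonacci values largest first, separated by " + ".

28657 + 6765 + 2584 + 987 + 233 + 34 + 13 + 3

The two numbers are 16021 and 23255, so their sum is 39276.
28657 ≤ 39276 < 46368, so take 28657; remainder 10619
6765 ≤ 10619 < 10946, so take 6765; remainder 3854
2584 ≤ 3854 < 4181, so take 2584; remainder 1270
987 ≤ 1270 < 1597, so take 987; remainder 283
233 ≤ 283 < 377, so take 233; remainder 50
34 ≤ 50 < 55, so take 34; remainder 16
13 ≤ 16 < 21, so take 13; remainder 3
3 ≤ 3 < 5, so take 3; remainder 0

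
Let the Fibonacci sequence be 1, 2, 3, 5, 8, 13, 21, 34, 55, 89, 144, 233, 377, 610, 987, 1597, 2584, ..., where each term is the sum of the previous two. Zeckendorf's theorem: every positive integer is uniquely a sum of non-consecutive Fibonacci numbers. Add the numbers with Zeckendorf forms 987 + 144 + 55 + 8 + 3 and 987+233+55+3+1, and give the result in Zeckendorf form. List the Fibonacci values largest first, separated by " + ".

The two numbers are 1197 and 1279, so their sum is 2476.
2476 − 1597 = 879
879 − 610 = 269
269 − 233 = 36
36 − 34 = 2
2 − 2 = 0

1597 + 610 + 233 + 34 + 2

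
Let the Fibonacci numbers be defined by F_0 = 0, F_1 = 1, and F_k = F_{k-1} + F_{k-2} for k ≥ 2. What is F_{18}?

Iterating the recurrence up to F_{11} = 89 and F_{10} = 55:
F_{12} = F_{11} + F_{10} = 89 + 55 = 144
F_{13} = F_{12} + F_{11} = 144 + 89 = 233
F_{14} = F_{13} + F_{12} = 233 + 144 = 377
F_{15} = F_{14} + F_{13} = 377 + 233 = 610
F_{16} = F_{15} + F_{14} = 610 + 377 = 987
F_{17} = F_{16} + F_{15} = 987 + 610 = 1597
F_{18} = F_{17} + F_{16} = 1597 + 987 = 2584

2584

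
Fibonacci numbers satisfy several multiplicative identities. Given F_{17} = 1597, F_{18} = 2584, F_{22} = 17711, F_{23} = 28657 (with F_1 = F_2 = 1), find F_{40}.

By the addition formula F_{m+n} = F_m F_{n+1} + F_{m−1} F_n with m=18, n=22: F_{40} = 2584·28657 + 1597·17711 = 74049688 + 28284467 = 102334155.

102334155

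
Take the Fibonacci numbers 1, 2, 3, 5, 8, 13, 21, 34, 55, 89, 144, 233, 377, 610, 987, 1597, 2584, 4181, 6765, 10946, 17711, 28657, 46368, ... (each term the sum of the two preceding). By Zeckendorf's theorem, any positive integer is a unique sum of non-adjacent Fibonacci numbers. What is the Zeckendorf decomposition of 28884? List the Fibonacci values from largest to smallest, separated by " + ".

take 28657 (≤ 28884); 28884 − 28657 = 227
take 144 (≤ 227); 227 − 144 = 83
take 55 (≤ 83); 83 − 55 = 28
take 21 (≤ 28); 28 − 21 = 7
take 5 (≤ 7); 7 − 5 = 2
take 2 (≤ 2); 2 − 2 = 0
So 28884 = 28657 + 144 + 55 + 21 + 5 + 2, with no two terms consecutive in the sequence.

28657 + 144 + 55 + 21 + 5 + 2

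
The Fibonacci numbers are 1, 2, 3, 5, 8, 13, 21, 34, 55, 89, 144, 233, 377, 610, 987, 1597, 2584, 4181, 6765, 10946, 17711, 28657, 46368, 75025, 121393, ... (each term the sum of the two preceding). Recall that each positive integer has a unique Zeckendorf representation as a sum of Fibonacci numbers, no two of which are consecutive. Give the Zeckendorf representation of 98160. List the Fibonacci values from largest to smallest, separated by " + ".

75025 + 17711 + 4181 + 987 + 233 + 21 + 2

98160 − 75025 = 23135
23135 − 17711 = 5424
5424 − 4181 = 1243
1243 − 987 = 256
256 − 233 = 23
23 − 21 = 2
2 − 2 = 0
So 98160 = 75025 + 17711 + 4181 + 987 + 233 + 21 + 2, with no two terms consecutive in the sequence.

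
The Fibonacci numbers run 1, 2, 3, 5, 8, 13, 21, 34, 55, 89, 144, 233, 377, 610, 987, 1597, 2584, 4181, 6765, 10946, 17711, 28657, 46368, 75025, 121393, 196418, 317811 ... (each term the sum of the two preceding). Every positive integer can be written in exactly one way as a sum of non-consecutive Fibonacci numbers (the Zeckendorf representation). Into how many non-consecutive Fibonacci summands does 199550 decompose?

7

Repeatedly subtract the largest Fibonacci number that fits:
largest Fibonacci ≤ 199550 is 196418; 199550 − 196418 = 3132
largest Fibonacci ≤ 3132 is 2584; 3132 − 2584 = 548
largest Fibonacci ≤ 548 is 377; 548 − 377 = 171
largest Fibonacci ≤ 171 is 144; 171 − 144 = 27
largest Fibonacci ≤ 27 is 21; 27 − 21 = 6
largest Fibonacci ≤ 6 is 5; 6 − 5 = 1
largest Fibonacci ≤ 1 is 1; 1 − 1 = 0
199550 = 196418 + 2584 + 377 + 144 + 21 + 5 + 1, which has 7 terms.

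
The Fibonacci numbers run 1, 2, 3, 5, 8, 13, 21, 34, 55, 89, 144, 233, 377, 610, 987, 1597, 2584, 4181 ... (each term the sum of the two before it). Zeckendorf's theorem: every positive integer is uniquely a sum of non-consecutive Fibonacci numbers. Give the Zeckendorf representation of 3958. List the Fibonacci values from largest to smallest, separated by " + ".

2584 + 987 + 377 + 8 + 2

Repeatedly subtract the largest Fibonacci number that fits:
largest Fibonacci ≤ 3958 is 2584; 3958 − 2584 = 1374
largest Fibonacci ≤ 1374 is 987; 1374 − 987 = 387
largest Fibonacci ≤ 387 is 377; 387 − 377 = 10
largest Fibonacci ≤ 10 is 8; 10 − 8 = 2
largest Fibonacci ≤ 2 is 2; 2 − 2 = 0
So 3958 = 2584 + 987 + 377 + 8 + 2, with no two terms consecutive in the sequence.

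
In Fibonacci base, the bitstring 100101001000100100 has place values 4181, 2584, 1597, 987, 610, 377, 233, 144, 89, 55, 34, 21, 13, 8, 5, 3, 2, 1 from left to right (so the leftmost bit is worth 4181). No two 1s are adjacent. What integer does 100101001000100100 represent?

Summing the place values of the 1 bits: 4181 + 987 + 377 + 89 + 13 + 3 = 5650.

5650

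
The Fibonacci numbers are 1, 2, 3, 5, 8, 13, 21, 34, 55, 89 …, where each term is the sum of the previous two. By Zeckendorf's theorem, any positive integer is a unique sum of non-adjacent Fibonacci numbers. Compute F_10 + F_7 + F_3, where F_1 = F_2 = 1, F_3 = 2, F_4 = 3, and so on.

F_10 + F_7 + F_3 = 55 + 13 + 2 = 70.

70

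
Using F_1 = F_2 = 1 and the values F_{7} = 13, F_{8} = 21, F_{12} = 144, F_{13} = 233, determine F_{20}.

By the addition formula F_{m+n} = F_m F_{n+1} + F_{m−1} F_n with m=8, n=12: F_{20} = 21·233 + 13·144 = 4893 + 1872 = 6765.

6765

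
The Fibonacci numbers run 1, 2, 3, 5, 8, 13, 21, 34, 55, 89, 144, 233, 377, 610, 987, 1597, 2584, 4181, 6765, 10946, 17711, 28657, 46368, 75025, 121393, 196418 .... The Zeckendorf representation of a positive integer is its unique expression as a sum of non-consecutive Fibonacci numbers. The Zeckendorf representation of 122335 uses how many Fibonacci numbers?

Greedy algorithm:
largest Fibonacci ≤ 122335 is 121393; 122335 − 121393 = 942
largest Fibonacci ≤ 942 is 610; 942 − 610 = 332
largest Fibonacci ≤ 332 is 233; 332 − 233 = 99
largest Fibonacci ≤ 99 is 89; 99 − 89 = 10
largest Fibonacci ≤ 10 is 8; 10 − 8 = 2
largest Fibonacci ≤ 2 is 2; 2 − 2 = 0
122335 = 121393 + 610 + 233 + 89 + 8 + 2, which has 6 terms.

6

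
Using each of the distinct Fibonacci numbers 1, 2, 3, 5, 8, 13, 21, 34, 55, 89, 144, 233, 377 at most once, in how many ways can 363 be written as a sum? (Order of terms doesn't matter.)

4

363 = 233+89+34+5+2 = 233+89+21+13+5+2 = 233+55+34+21+13+5+2 = 144+89+55+34+21+13+5+2 — 4 representations.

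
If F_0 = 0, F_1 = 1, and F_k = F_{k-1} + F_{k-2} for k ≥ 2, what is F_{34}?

Iterating the recurrence up to F_{28} = 317811 and F_{27} = 196418:
F_{29} = F_{28} + F_{27} = 317811 + 196418 = 514229
F_{30} = F_{29} + F_{28} = 514229 + 317811 = 832040
F_{31} = F_{30} + F_{29} = 832040 + 514229 = 1346269
F_{32} = F_{31} + F_{30} = 1346269 + 832040 = 2178309
F_{33} = F_{32} + F_{31} = 2178309 + 1346269 = 3524578
F_{34} = F_{33} + F_{32} = 3524578 + 2178309 = 5702887

5702887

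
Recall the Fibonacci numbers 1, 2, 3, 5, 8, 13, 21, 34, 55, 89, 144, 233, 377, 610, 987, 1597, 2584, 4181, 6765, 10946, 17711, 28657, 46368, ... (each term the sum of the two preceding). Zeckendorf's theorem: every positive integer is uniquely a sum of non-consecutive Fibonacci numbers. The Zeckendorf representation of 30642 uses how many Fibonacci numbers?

Repeatedly subtract the largest Fibonacci number that fits:
take 28657 (≤ 30642); 30642 − 28657 = 1985
take 1597 (≤ 1985); 1985 − 1597 = 388
take 377 (≤ 388); 388 − 377 = 11
take 8 (≤ 11); 11 − 8 = 3
take 3 (≤ 3); 3 − 3 = 0
30642 = 28657 + 1597 + 377 + 8 + 3, which has 5 terms.

5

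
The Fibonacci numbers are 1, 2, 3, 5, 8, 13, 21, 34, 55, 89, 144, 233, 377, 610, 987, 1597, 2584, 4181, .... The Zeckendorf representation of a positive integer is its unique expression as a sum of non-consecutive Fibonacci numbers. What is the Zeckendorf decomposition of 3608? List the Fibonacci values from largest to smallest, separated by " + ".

Greedily peel off the largest Fibonacci term at each step:
largest Fibonacci ≤ 3608 is 2584; 3608 − 2584 = 1024
largest Fibonacci ≤ 1024 is 987; 1024 − 987 = 37
largest Fibonacci ≤ 37 is 34; 37 − 34 = 3
largest Fibonacci ≤ 3 is 3; 3 − 3 = 0
So 3608 = 2584 + 987 + 34 + 3, with no two terms consecutive in the sequence.

2584 + 987 + 34 + 3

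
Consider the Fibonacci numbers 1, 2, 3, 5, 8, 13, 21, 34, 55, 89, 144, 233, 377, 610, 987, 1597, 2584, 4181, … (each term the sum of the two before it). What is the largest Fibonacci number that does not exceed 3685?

2584 ≤ 3685 < 4181, so the largest Fibonacci number not exceeding 3685 is 2584.

2584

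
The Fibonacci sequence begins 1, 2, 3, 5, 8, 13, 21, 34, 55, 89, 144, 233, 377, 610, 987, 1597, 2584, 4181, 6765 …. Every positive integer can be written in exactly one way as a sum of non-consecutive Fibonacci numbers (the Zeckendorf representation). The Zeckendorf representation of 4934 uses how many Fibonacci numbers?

Greedy algorithm:
4181 ≤ 4934 < 6765, so take 4181; remainder 753
610 ≤ 753 < 987, so take 610; remainder 143
89 ≤ 143 < 144, so take 89; remainder 54
34 ≤ 54 < 55, so take 34; remainder 20
13 ≤ 20 < 21, so take 13; remainder 7
5 ≤ 7 < 8, so take 5; remainder 2
2 ≤ 2 < 3, so take 2; remainder 0
4934 = 4181 + 610 + 89 + 34 + 13 + 5 + 2, which has 7 terms.

7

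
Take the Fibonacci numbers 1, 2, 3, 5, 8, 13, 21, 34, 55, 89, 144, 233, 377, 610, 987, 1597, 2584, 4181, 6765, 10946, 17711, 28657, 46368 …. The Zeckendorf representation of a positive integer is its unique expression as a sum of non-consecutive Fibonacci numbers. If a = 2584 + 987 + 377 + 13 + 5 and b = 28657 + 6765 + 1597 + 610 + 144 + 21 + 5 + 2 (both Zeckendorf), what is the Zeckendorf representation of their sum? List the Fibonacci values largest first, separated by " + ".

The two numbers are 3966 and 37801, so their sum is 41767.
take 28657 (≤ 41767); 41767 − 28657 = 13110
take 10946 (≤ 13110); 13110 − 10946 = 2164
take 1597 (≤ 2164); 2164 − 1597 = 567
take 377 (≤ 567); 567 − 377 = 190
take 144 (≤ 190); 190 − 144 = 46
take 34 (≤ 46); 46 − 34 = 12
take 8 (≤ 12); 12 − 8 = 4
take 3 (≤ 4); 4 − 3 = 1
take 1 (≤ 1); 1 − 1 = 0

28657 + 10946 + 1597 + 377 + 144 + 34 + 8 + 3 + 1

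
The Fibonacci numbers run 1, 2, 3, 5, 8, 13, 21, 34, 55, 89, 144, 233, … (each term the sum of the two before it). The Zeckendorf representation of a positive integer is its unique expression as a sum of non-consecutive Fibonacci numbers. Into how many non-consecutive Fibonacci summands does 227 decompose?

5

Greedy algorithm:
144 ≤ 227 < 233, so take 144; remainder 83
55 ≤ 83 < 89, so take 55; remainder 28
21 ≤ 28 < 34, so take 21; remainder 7
5 ≤ 7 < 8, so take 5; remainder 2
2 ≤ 2 < 3, so take 2; remainder 0
227 = 144 + 55 + 21 + 5 + 2, which has 5 terms.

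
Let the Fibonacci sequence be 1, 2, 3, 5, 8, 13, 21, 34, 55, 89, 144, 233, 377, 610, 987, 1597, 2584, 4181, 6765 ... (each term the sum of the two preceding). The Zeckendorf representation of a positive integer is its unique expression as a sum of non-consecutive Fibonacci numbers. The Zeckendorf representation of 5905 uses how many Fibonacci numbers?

6

Greedily peel off the largest Fibonacci term at each step:
5905: greatest Fibonacci not exceeding it is 4181, leaving 1724
1724: greatest Fibonacci not exceeding it is 1597, leaving 127
127: greatest Fibonacci not exceeding it is 89, leaving 38
38: greatest Fibonacci not exceeding it is 34, leaving 4
4: greatest Fibonacci not exceeding it is 3, leaving 1
1: greatest Fibonacci not exceeding it is 1, leaving 0
5905 = 4181 + 1597 + 89 + 34 + 3 + 1, which has 6 terms.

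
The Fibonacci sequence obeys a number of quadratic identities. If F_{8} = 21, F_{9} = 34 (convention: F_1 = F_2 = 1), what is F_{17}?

By the addition formula F_{m+n} = F_m F_{n+1} + F_{m−1} F_n with m=9, n=8: F_{17} = 34·34 + 21·21 = 1156 + 441 = 1597.

1597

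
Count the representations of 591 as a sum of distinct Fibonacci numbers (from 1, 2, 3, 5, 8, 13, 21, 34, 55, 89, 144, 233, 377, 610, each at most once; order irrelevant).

Each representation comes from the Zeckendorf form by replacing some F_k with F_{k−1} + F_{k−2} where possible.
591 = 377+144+55+13+2 = 377+144+55+8+5+2 = 377+144+34+21+13+2 = … (5 more), for 8 in all.

8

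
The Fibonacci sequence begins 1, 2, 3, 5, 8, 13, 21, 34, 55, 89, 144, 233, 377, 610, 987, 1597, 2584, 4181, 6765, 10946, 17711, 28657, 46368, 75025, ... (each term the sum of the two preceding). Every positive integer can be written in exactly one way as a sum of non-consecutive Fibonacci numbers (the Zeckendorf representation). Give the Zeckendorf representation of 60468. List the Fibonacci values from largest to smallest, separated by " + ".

46368 + 10946 + 2584 + 377 + 144 + 34 + 13 + 2

Greedy algorithm:
60468: greatest Fibonacci not exceeding it is 46368, leaving 14100
14100: greatest Fibonacci not exceeding it is 10946, leaving 3154
3154: greatest Fibonacci not exceeding it is 2584, leaving 570
570: greatest Fibonacci not exceeding it is 377, leaving 193
193: greatest Fibonacci not exceeding it is 144, leaving 49
49: greatest Fibonacci not exceeding it is 34, leaving 15
15: greatest Fibonacci not exceeding it is 13, leaving 2
2: greatest Fibonacci not exceeding it is 2, leaving 0
So 60468 = 46368 + 10946 + 2584 + 377 + 144 + 34 + 13 + 2, with no two terms consecutive in the sequence.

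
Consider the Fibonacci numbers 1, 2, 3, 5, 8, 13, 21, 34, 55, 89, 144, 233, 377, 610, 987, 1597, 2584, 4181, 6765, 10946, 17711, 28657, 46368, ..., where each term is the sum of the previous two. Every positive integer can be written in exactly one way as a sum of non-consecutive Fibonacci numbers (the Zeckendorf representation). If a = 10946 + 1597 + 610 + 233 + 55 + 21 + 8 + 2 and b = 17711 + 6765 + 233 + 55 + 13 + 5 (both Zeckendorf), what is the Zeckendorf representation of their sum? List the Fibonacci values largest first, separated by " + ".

The two numbers are 13472 and 24782, so their sum is 38254.
Greedy algorithm:
largest Fibonacci ≤ 38254 is 28657; 38254 − 28657 = 9597
largest Fibonacci ≤ 9597 is 6765; 9597 − 6765 = 2832
largest Fibonacci ≤ 2832 is 2584; 2832 − 2584 = 248
largest Fibonacci ≤ 248 is 233; 248 − 233 = 15
largest Fibonacci ≤ 15 is 13; 15 − 13 = 2
largest Fibonacci ≤ 2 is 2; 2 − 2 = 0

28657 + 6765 + 2584 + 233 + 13 + 2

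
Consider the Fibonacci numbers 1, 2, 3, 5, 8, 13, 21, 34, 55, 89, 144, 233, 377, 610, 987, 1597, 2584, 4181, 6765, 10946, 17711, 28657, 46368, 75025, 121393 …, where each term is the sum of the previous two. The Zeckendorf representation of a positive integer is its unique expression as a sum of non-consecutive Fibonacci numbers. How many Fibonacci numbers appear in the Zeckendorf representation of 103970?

4

Greedy algorithm:
subtract 75025 from 103970: 28945 remains
subtract 28657 from 28945: 288 remains
subtract 233 from 288: 55 remains
subtract 55 from 55: 0 remains
103970 = 75025 + 28657 + 233 + 55, which has 4 terms.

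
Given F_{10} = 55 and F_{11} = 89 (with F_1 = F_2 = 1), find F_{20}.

6765

By the doubling identity F_{2k} = F_k(2F_{k+1} − F_k): F_{20} = 55·(2·89 − 55) = 55·123 = 6765.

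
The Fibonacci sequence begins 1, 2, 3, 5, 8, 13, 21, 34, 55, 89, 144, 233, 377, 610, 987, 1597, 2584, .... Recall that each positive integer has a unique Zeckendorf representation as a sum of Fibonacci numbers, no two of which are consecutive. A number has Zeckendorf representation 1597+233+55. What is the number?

1885

1597+233+55 = 1885.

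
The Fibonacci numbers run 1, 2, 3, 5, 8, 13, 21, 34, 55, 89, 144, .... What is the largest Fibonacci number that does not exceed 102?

89 ≤ 102 < 144, so the largest Fibonacci number not exceeding 102 is 89.

89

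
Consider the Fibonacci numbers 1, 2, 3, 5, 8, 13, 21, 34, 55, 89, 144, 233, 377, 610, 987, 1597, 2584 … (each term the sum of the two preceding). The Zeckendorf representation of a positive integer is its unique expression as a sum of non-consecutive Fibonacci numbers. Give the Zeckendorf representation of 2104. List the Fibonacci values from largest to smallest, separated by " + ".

subtract 1597 from 2104: 507 remains
subtract 377 from 507: 130 remains
subtract 89 from 130: 41 remains
subtract 34 from 41: 7 remains
subtract 5 from 7: 2 remains
subtract 2 from 2: 0 remains
So 2104 = 1597 + 377 + 89 + 34 + 5 + 2, with no two terms consecutive in the sequence.

1597 + 377 + 89 + 34 + 5 + 2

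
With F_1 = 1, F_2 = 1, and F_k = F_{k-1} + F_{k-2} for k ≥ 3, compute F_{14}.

377

Iterating the recurrence up to F_{6} = 8 and F_{5} = 5:
F_{7} = F_{6} + F_{5} = 8 + 5 = 13
F_{8} = F_{7} + F_{6} = 13 + 8 = 21
F_{9} = F_{8} + F_{7} = 21 + 13 = 34
F_{10} = F_{9} + F_{8} = 34 + 21 = 55
F_{11} = F_{10} + F_{9} = 55 + 34 = 89
F_{12} = F_{11} + F_{10} = 89 + 55 = 144
F_{13} = F_{12} + F_{11} = 144 + 89 = 233
F_{14} = F_{13} + F_{12} = 233 + 144 = 377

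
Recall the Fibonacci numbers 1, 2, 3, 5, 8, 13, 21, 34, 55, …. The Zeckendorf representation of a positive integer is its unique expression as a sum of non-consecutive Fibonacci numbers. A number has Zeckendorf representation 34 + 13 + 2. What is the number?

34 + 13 + 2 = 49.

49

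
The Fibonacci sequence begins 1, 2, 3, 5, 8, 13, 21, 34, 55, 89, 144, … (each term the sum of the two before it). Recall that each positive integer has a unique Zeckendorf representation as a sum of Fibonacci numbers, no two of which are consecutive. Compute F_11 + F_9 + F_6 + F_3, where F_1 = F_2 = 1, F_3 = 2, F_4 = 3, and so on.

F_11 + F_9 + F_6 + F_3 = 89 + 34 + 8 + 2 = 133.

133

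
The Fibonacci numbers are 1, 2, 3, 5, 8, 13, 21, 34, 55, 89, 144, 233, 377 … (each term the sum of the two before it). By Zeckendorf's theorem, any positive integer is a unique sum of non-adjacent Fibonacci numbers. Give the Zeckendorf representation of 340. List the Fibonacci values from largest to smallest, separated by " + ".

233 + 89 + 13 + 5

340: greatest Fibonacci not exceeding it is 233, leaving 107
107: greatest Fibonacci not exceeding it is 89, leaving 18
18: greatest Fibonacci not exceeding it is 13, leaving 5
5: greatest Fibonacci not exceeding it is 5, leaving 0
So 340 = 233 + 89 + 13 + 5, with no two terms consecutive in the sequence.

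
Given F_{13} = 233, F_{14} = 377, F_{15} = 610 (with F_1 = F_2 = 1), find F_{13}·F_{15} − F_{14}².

1

233·610 − 377² = 142130 − 142129 = 1. (Cassini's identity: F_{k−1}F_{k+1} − F_k² = (−1)^k.)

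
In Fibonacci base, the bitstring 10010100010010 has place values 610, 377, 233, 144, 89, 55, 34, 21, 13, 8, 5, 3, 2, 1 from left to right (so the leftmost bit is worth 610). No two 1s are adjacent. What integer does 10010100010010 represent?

Summing the place values of the 1 bits: 610 + 144 + 55 + 8 + 2 = 819.

819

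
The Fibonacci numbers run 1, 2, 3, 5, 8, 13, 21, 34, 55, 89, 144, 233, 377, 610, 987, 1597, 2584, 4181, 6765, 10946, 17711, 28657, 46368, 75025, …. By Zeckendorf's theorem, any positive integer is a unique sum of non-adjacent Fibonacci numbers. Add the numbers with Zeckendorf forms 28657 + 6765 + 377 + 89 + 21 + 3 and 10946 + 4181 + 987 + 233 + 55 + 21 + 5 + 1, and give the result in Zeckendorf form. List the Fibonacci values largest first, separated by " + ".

46368 + 4181 + 1597 + 144 + 34 + 13 + 3 + 1

The two numbers are 35912 and 16429, so their sum is 52341.
Greedy algorithm:
subtract 46368 from 52341: 5973 remains
subtract 4181 from 5973: 1792 remains
subtract 1597 from 1792: 195 remains
subtract 144 from 195: 51 remains
subtract 34 from 51: 17 remains
subtract 13 from 17: 4 remains
subtract 3 from 4: 1 remains
subtract 1 from 1: 0 remains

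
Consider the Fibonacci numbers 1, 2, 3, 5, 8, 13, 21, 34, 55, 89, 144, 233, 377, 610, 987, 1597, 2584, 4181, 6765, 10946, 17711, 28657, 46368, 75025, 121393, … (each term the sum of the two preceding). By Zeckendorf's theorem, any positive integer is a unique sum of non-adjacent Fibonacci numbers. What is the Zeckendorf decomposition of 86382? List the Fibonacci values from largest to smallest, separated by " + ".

Repeatedly subtract the largest Fibonacci number that fits:
86382 − 75025 = 11357
11357 − 10946 = 411
411 − 377 = 34
34 − 34 = 0
So 86382 = 75025 + 10946 + 377 + 34, with no two terms consecutive in the sequence.

75025 + 10946 + 377 + 34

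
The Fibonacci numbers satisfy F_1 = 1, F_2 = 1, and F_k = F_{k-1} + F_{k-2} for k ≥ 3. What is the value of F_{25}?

Iterating the recurrence up to F_{19} = 4181 and F_{18} = 2584:
F_{20} = F_{19} + F_{18} = 4181 + 2584 = 6765
F_{21} = F_{20} + F_{19} = 6765 + 4181 = 10946
F_{22} = F_{21} + F_{20} = 10946 + 6765 = 17711
F_{23} = F_{22} + F_{21} = 17711 + 10946 = 28657
F_{24} = F_{23} + F_{22} = 28657 + 17711 = 46368
F_{25} = F_{24} + F_{23} = 46368 + 28657 = 75025

75025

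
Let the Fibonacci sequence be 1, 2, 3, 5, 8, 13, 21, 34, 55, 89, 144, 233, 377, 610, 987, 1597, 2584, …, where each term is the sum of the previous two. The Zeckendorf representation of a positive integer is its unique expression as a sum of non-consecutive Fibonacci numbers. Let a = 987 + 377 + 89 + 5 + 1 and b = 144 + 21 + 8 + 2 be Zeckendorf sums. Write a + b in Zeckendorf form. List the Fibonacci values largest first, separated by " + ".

The two numbers are 1459 and 175, so their sum is 1634.
1634: greatest Fibonacci not exceeding it is 1597, leaving 37
37: greatest Fibonacci not exceeding it is 34, leaving 3
3: greatest Fibonacci not exceeding it is 3, leaving 0

1597 + 34 + 3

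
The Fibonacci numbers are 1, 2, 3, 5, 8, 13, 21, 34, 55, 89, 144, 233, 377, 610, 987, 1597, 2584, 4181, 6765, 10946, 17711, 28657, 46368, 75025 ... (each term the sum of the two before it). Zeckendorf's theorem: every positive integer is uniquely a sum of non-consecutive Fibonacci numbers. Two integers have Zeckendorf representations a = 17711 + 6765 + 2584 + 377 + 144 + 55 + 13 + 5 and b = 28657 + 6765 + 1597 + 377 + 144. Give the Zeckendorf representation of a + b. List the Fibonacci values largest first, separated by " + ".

The two numbers are 27654 and 37540, so their sum is 65194.
65194 − 46368 = 18826
18826 − 17711 = 1115
1115 − 987 = 128
128 − 89 = 39
39 − 34 = 5
5 − 5 = 0

46368 + 17711 + 987 + 89 + 34 + 5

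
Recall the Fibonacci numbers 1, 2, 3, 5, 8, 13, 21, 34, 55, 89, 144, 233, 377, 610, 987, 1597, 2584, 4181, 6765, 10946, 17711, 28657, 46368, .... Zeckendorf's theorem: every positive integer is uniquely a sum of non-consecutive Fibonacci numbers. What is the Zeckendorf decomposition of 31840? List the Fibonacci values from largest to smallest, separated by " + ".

28657 + 2584 + 377 + 144 + 55 + 21 + 2

Greedily peel off the largest Fibonacci term at each step:
take 28657 (≤ 31840); 31840 − 28657 = 3183
take 2584 (≤ 3183); 3183 − 2584 = 599
take 377 (≤ 599); 599 − 377 = 222
take 144 (≤ 222); 222 − 144 = 78
take 55 (≤ 78); 78 − 55 = 23
take 21 (≤ 23); 23 − 21 = 2
take 2 (≤ 2); 2 − 2 = 0
So 31840 = 28657 + 2584 + 377 + 144 + 55 + 21 + 2, with no two terms consecutive in the sequence.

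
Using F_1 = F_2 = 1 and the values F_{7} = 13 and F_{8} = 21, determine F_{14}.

By the doubling identity F_{2k} = F_k(2F_{k+1} − F_k): F_{14} = 13·(2·21 − 13) = 13·29 = 377.

377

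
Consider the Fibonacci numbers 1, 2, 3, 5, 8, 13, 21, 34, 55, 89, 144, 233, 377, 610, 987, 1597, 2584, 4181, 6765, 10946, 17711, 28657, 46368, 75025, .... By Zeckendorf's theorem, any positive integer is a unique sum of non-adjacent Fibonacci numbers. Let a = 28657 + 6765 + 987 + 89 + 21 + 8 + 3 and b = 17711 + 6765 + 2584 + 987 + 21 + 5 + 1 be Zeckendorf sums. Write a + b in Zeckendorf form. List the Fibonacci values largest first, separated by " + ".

The two numbers are 36530 and 28074, so their sum is 64604.
subtract 46368 from 64604: 18236 remains
subtract 17711 from 18236: 525 remains
subtract 377 from 525: 148 remains
subtract 144 from 148: 4 remains
subtract 3 from 4: 1 remains
subtract 1 from 1: 0 remains

46368 + 17711 + 377 + 144 + 3 + 1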